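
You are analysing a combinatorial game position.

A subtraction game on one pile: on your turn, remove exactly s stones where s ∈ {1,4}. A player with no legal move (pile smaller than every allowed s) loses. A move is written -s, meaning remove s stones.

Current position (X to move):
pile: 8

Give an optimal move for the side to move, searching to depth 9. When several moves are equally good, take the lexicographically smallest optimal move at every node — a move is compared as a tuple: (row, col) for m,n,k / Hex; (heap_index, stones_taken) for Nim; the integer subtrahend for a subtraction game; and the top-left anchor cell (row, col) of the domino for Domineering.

X's best at [8]: -1

[8] X move#1: -1:+1/7*, -4:-1/4
[7] O move#2: -1:-1/6*, -4:-1/3
[6] X move#3: -1:+1/5*, -4:+1/2
[5] O move#4: -1:-1/4*, -4:-1/1
[4] X move#5: -1:-1/3, -4:+1/0*
[0] end (terminal -1, O#6); searched 8 to 9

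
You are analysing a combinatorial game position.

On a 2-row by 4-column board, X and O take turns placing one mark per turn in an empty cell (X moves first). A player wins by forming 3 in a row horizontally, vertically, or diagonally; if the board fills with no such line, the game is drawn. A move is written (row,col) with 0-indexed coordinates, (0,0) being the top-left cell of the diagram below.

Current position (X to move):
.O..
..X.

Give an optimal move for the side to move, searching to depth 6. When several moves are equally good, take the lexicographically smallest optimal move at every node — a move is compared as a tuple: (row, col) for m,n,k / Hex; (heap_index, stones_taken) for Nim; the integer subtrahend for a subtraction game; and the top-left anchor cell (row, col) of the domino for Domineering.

X's best at [.O../..X.]: (1,1)

p1 X@[.O../..X.]: (0,0)[XO../..X.]+0 (0,2)[.OX./..X.]+0 (0,3)[.O.X/..X.]+0 (1,0)[.O../X.X.]+0 (1,1)[.O../.XX.]+1* (1,3)[.O../..XX]+0
p2 O@[.O../.XX.]: (0,0)[OO../.XX.]-1* (0,2)[.OO./.XX.]-1 (0,3)[.O.O/.XX.]-1 (1,0)[.O../OXX.]-1 (1,3)[.O../.XXO]-1
p3 X@[OO../.XX.]: (0,2)[OOX./.XX.]+1* (0,3)[OO.X/.XX.]-1 (1,0)[OO../XXX.]+1 (1,3)[OO../.XXX]+1
p4 O@[OOX./.XX.]: (0,3)[OOXO/.XX.]-1* (1,0)[OOX./OXX.]-1 (1,3)[OOX./.XXO]-1
p5 X@[OOXO/.XX.]: (1,0)[OOXO/XXX.]+1* (1,3)[OOXO/.XXX]+1
p6 O@[OOXO/XXX.] terminal -1; root [.O../..X.] d6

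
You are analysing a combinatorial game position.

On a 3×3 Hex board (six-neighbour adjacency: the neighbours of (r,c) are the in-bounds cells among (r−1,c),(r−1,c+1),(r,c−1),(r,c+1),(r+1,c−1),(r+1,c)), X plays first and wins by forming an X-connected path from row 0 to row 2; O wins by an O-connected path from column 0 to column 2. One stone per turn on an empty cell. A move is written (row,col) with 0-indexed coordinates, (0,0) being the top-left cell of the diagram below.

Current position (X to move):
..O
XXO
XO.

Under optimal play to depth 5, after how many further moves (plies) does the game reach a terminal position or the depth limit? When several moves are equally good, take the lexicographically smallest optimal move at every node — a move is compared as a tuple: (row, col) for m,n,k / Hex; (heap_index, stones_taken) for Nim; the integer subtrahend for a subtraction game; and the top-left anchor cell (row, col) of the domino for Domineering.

PV length from [..O/XXO/XO.]: 1 ply

p1 X@[..O/XXO/XO.]: (0,0)[X.O/XXO/XO.]+1* (0,1)[.XO/XXO/XO.]+1 (2,2)[..O/XXO/XOX]+1
p2 O@[X.O/XXO/XO.] terminal -1; root [..O/XXO/XO.] d5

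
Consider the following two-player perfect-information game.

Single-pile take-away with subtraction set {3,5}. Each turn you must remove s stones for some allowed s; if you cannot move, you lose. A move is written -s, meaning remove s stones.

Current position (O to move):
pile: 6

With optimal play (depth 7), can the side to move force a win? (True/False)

[6] O move#1: -3:-1/3, -5:+1/1*
[1] end (terminal -1, X#2); searched 6 to 7

O winning at [6]: True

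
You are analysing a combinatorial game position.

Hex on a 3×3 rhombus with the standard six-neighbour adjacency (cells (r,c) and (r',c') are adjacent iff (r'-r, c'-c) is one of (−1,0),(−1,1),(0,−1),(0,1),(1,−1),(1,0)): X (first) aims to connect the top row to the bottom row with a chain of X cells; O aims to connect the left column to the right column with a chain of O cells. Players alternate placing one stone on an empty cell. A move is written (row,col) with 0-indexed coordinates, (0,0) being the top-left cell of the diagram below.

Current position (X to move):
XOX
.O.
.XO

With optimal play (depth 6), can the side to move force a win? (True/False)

ply 1, X at XOX/.O./.XO | (1,0)=+1→XOX/XO./.XO*; (1,2)=+1→XOX/.OX/.XO; (2,0)=+1→XOX/.O./XXO
ply 2, O at XOX/XO./.XO | (1,2)=-1→XOX/XOO/.XO*; (2,0)=-1→XOX/XO./OXO
ply 3, X at XOX/XOO/.XO | (2,0)=+1→XOX/XOO/XXO*
ply 4: XOX/XOO/XXO is terminal -1 (O); from XOX/.O./.XO depth 6

X winning at [XOX/.O./.XO]: True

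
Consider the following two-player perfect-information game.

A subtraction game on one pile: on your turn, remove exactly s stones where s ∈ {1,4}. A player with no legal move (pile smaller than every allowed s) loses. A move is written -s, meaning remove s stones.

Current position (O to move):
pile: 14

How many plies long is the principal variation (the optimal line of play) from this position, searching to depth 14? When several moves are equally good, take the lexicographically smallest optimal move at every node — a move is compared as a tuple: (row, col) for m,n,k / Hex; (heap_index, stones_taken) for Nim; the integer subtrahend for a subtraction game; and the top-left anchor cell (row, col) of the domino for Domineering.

PV length from [14]: 5 plies

[14] O move#1: -1:-1/13, -4:+1/10*
[10] X move#2: -1:-1/9*, -4:-1/6
[9] O move#3: -1:-1/8, -4:+1/5*
[5] X move#4: -1:-1/4*, -4:-1/1
[4] O move#5: -1:-1/3, -4:+1/0*
[0] end (terminal -1, X#6); searched 14 to 14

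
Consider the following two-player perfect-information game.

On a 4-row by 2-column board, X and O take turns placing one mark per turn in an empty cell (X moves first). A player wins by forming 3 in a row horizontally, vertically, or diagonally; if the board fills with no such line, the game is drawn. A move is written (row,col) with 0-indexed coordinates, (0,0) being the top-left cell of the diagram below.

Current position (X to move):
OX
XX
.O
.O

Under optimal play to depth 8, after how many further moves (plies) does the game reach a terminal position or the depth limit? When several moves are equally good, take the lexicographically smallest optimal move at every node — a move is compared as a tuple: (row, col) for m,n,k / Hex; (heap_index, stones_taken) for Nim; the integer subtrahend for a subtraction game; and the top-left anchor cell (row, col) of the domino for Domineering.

PV length from [OX/XX/.O/.O]: 2 plies

p1 X@[OX/XX/.O/.O]: (2,0)[OX/XX/XO/.O]+0* (3,0)[OX/XX/.O/XO]+0
p2 O@[OX/XX/XO/.O]: (3,0)[OX/XX/XO/OO]+0*
p3 X@[OX/XX/XO/OO] terminal +0; root [OX/XX/.O/.O] d8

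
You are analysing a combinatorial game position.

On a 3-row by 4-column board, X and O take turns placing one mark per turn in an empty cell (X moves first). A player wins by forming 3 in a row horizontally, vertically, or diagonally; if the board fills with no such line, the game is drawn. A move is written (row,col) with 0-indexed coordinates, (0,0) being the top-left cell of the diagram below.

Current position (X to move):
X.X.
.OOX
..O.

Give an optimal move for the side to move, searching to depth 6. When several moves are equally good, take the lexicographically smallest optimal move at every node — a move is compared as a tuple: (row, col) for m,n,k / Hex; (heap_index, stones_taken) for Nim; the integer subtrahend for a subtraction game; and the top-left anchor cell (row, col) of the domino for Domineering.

X's best at [X.X./.OOX/..O.]: (0,1)

ply 1, X at X.X./.OOX/..O. | (0,1)=+1→XXX./.OOX/..O.*; (0,3)=-1→X.XX/.OOX/..O.; (1,0)=+1→X.X./XOOX/..O.; (2,0)=-1→X.X./.OOX/X.O.; (2,1)=-1→X.X./.OOX/.XO.; (2,3)=-1→X.X./.OOX/..OX
ply 2: XXX./.OOX/..O. is terminal -1 (O); from X.X./.OOX/..O. depth 6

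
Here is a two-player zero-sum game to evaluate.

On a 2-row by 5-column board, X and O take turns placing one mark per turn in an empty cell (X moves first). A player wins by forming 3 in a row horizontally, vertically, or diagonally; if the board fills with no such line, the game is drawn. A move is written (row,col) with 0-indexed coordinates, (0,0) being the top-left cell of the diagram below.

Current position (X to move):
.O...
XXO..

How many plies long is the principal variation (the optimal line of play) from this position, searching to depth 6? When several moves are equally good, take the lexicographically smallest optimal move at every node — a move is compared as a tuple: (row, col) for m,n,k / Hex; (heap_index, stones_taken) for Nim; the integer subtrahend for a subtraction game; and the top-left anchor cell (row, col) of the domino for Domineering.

PV length from [.O.../XXO..]: 6 plies

ply 1, X at .O.../XXO.. | (0,0)=+0→XO.../XXO..*; (0,2)=+0→.OX../XXO..; (0,3)=+0→.O.X./XXO..; (0,4)=-1→.O..X/XXO..; (1,3)=-1→.O.../XXOX.; (1,4)=-1→.O.../XXO.X
ply 2, O at XO.../XXO.. | (0,2)=+0→XOO../XXO..*; (0,3)=+0→XO.O./XXO..; (0,4)=+0→XO..O/XXO..; (1,3)=+0→XO.../XXOO.; (1,4)=+0→XO.../XXO.O
ply 3, X at XOO../XXO.. | (0,3)=+0→XOOX./XXO..*; (0,4)=-1→XOO.X/XXO..; (1,3)=-1→XOO../XXOX.; (1,4)=-1→XOO../XXO.X
ply 4, O at XOOX./XXO.. | (0,4)=+0→XOOXO/XXO..*; (1,3)=+0→XOOX./XXOO.; (1,4)=+0→XOOX./XXO.O
ply 5, X at XOOXO/XXO.. | (1,3)=+0→XOOXO/XXOX.*; (1,4)=+0→XOOXO/XXO.X
ply 6, O at XOOXO/XXOX. | (1,4)=+0→XOOXO/XXOXO*
ply 7: XOOXO/XXOXO is terminal +0 (X); from .O.../XXO.. depth 6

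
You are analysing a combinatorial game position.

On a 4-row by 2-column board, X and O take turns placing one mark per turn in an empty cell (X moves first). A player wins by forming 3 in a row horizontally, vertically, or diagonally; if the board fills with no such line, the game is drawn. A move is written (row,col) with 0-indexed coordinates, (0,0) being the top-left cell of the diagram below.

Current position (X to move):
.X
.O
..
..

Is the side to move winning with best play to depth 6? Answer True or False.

X winning at [.X/.O/../..]: False

[.X/.O/../..] X move#1: (0,0):+0/XX/.O/../..*, (1,0):+0/.X/XO/../.., (2,0):+0/.X/.O/X./.., (2,1):+0/.X/.O/.X/.., (3,0):+0/.X/.O/../X., (3,1):+0/.X/.O/../.X
[XX/.O/../..] O move#2: (1,0):+0/XX/OO/../..*, (2,0):+0/XX/.O/O./.., (2,1):+0/XX/.O/.O/.., (3,0):+0/XX/.O/../O., (3,1):+0/XX/.O/../.O
[XX/OO/../..] X move#3: (2,0):+0/XX/OO/X./..*, (2,1):+0/XX/OO/.X/.., (3,0):+0/XX/OO/../X., (3,1):+0/XX/OO/../.X
[XX/OO/X./..] O move#4: (2,1):+0/XX/OO/XO/..*, (3,0):+0/XX/OO/X./O., (3,1):+0/XX/OO/X./.O
[XX/OO/XO/..] X move#5: (3,0):-1/XX/OO/XO/X., (3,1):+0/XX/OO/XO/.X*
[XX/OO/XO/.X] O move#6: (3,0):+0/XX/OO/XO/OX*
[XX/OO/XO/OX] end (terminal +0, X#7); searched .X/.O/../.. to 6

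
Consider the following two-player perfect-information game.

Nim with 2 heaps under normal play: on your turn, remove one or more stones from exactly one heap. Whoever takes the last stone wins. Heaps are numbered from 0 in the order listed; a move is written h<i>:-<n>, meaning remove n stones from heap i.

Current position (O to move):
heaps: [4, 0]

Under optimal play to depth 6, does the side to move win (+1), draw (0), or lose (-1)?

p1 O@[(4,0)]: h0:-1[(3,0)]-1 h0:-2[(2,0)]-1 h0:-3[(1,0)]-1 h0:-4[(0,0)]+1*
p2 X@[(0,0)] terminal -1; root [(4,0)] d6

value((4,0), O) = +1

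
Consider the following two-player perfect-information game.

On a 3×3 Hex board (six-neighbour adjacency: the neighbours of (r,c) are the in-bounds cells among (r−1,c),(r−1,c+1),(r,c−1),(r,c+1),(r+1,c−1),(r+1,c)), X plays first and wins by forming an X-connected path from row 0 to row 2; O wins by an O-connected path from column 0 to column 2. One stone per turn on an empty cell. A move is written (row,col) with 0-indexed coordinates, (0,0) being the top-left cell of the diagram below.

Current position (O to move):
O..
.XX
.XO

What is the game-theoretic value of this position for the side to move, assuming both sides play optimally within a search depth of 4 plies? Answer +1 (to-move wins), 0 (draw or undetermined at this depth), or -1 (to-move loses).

value(O../.XX/.XO, O) = -1

ply 1, O at O../.XX/.XO | (0,1)=-1→OO./.XX/.XO*; (0,2)=-1→O.O/.XX/.XO; (1,0)=-1→O../OXX/.XO; (2,0)=-1→O../.XX/OXO
ply 2, X at OO./.XX/.XO | (0,2)=+1→OOX/.XX/.XO*; (1,0)=-1→OO./XXX/.XO; (2,0)=-1→OO./.XX/XXO
ply 3: OOX/.XX/.XO is terminal -1 (O); from O../.XX/.XO depth 4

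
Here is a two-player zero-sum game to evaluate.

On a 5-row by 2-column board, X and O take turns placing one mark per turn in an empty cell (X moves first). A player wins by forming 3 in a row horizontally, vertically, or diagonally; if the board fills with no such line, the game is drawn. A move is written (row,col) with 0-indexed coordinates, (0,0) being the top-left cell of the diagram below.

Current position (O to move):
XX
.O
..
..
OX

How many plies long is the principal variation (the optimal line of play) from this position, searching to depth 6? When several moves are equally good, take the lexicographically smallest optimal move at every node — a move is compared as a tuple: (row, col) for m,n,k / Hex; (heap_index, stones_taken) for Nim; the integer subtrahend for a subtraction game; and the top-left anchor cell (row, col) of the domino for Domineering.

[XX/.O/../../OX] O move#1: (1,0):+0/XX/OO/../../OX*, (2,0):+0/XX/.O/O./../OX, (2,1):+0/XX/.O/.O/../OX, (3,0):+0/XX/.O/../O./OX, (3,1):+0/XX/.O/../.O/OX
[XX/OO/../../OX] X move#2: (2,0):+0/XX/OO/X./../OX*, (2,1):+0/XX/OO/.X/../OX, (3,0):+0/XX/OO/../X./OX, (3,1):+0/XX/OO/../.X/OX
[XX/OO/X./../OX] O move#3: (2,1):+0/XX/OO/XO/../OX*, (3,0):+0/XX/OO/X./O./OX, (3,1):+0/XX/OO/X./.O/OX
[XX/OO/XO/../OX] X move#4: (3,0):-1/XX/OO/XO/X./OX, (3,1):+0/XX/OO/XO/.X/OX*
[XX/OO/XO/.X/OX] O move#5: (3,0):+0/XX/OO/XO/OX/OX*
[XX/OO/XO/OX/OX] end (terminal +0, X#6); searched XX/.O/../../OX to 6

PV length from [XX/.O/../../OX]: 5 plies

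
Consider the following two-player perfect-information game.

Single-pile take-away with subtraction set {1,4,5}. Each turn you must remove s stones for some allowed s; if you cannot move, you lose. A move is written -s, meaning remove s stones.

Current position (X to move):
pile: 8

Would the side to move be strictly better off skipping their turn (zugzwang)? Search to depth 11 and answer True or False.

zugzwang(8, X) = True

p1 X@[8]: -1[7]-1* -4[4]-1 -5[3]-1
p2 O@[7]: -1[6]-1 -4[3]-1 -5[2]+1*
p3 X@[2]: -1[1]-1*
p4 O@[1]: -1[0]+1*
p5 X@[0] terminal -1; root [8] d11
if X skipped the turn, O would face:
~ p1 O@[8]: -1[7]-1* -4[4]-1 -5[3]-1
~ p2 X@[7]: -1[6]-1 -4[3]-1 -5[2]+1*
~ p3 O@[2]: -1[1]-1*
~ p4 X@[1]: -1[0]+1*
~ p5 O@[0] terminal -1; root [8] d11
compare (X): move=-1 vs pass=+1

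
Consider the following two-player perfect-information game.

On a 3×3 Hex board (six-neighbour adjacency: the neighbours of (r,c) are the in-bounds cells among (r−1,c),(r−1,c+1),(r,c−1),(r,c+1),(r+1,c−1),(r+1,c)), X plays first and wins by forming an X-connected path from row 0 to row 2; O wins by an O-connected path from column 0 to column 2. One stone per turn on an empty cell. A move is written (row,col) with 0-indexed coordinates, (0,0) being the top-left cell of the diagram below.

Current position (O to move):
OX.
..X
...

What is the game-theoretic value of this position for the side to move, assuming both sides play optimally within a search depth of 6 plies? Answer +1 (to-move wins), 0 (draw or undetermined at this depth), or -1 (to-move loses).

value(OX./..X/..., O) = -1

ply 1, O at OX./..X/... | (0,2)=-1→OXO/..X/...*; (1,0)=-1→OX./O.X/...; (1,1)=-1→OX./.OX/...; (2,0)=-1→OX./..X/O..; (2,1)=-1→OX./..X/.O.; (2,2)=-1→OX./..X/..O
ply 2, X at OXO/..X/... | (1,0)=+1→OXO/X.X/...*; (1,1)=+1→OXO/.XX/...; (2,0)=+1→OXO/..X/X..; (2,1)=-1→OXO/..X/.X.; (2,2)=-1→OXO/..X/..X
ply 3, O at OXO/X.X/... | (1,1)=-1→OXO/XOX/...*; (2,0)=-1→OXO/X.X/O..; (2,1)=-1→OXO/X.X/.O.; (2,2)=-1→OXO/X.X/..O
ply 4, X at OXO/XOX/... | (2,0)=+1→OXO/XOX/X..*; (2,1)=-1→OXO/XOX/.X.; (2,2)=-1→OXO/XOX/..X
ply 5: OXO/XOX/X.. is terminal -1 (O); from OX./..X/... depth 6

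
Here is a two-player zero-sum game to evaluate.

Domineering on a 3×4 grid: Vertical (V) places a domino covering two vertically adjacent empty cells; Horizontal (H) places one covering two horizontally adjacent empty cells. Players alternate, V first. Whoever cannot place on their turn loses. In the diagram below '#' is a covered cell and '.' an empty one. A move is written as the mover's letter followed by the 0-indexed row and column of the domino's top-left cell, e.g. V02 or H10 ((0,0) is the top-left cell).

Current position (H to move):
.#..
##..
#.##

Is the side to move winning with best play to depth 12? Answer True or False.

H winning at [.#../##../#.##]: True

ply 1, H at .#../##../#.## | H02=+1→.###/##../#.##*; H12=+1→.#../####/#.##
ply 2: .###/##../#.## is terminal -1 (V); from .#../##../#.## depth 12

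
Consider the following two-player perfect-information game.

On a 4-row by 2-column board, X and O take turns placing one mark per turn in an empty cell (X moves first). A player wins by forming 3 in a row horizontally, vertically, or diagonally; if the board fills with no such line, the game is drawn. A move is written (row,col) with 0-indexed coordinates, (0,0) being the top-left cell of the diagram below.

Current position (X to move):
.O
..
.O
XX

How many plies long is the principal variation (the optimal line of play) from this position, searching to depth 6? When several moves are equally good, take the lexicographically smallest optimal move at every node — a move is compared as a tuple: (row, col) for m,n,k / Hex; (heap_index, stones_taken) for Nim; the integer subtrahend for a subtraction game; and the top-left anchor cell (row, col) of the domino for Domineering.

PV length from [.O/../.O/XX]: 4 plies

[.O/../.O/XX] X move#1: (0,0):-1/XO/../.O/XX, (1,0):-1/.O/X./.O/XX, (1,1):+0/.O/.X/.O/XX*, (2,0):-1/.O/../XO/XX
[.O/.X/.O/XX] O move#2: (0,0):+0/OO/.X/.O/XX*, (1,0):+0/.O/OX/.O/XX, (2,0):+0/.O/.X/OO/XX
[OO/.X/.O/XX] X move#3: (1,0):+0/OO/XX/.O/XX*, (2,0):+0/OO/.X/XO/XX
[OO/XX/.O/XX] O move#4: (2,0):+0/OO/XX/OO/XX*
[OO/XX/OO/XX] end (terminal +0, X#5); searched .O/../.O/XX to 6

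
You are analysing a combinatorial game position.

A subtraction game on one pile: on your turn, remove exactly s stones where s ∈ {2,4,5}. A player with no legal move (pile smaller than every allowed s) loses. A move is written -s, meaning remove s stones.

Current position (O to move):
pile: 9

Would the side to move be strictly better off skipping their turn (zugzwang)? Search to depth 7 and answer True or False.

ply 1, O at 9 | -2=+1→7*; -4=-1→5; -5=-1→4
ply 2, X at 7 | -2=-1→5*; -4=-1→3; -5=-1→2
ply 3, O at 5 | -2=-1→3; -4=+1→1*; -5=+1→0
ply 4: 1 is terminal -1 (X); from 9 depth 7
suppose O passes — search the same position with X to move:
pass> ply 1, X at 9 | -2=+1→7*; -4=-1→5; -5=-1→4
pass> ply 2, O at 7 | -2=-1→5*; -4=-1→3; -5=-1→2
pass> ply 3, X at 5 | -2=-1→3; -4=+1→1*; -5=+1→0
pass> ply 4: 1 is terminal -1 (O); from 9 depth 7
for O: play +1, pass -1

zugzwang(9, O) = False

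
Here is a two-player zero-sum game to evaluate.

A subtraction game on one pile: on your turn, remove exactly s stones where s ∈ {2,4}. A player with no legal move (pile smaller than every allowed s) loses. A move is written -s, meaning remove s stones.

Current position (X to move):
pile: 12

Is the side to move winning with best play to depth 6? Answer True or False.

p1 X@[12]: -2[10]-1* -4[8]-1
p2 O@[10]: -2[8]-1 -4[6]+1*
p3 X@[6]: -2[4]-1* -4[2]-1
p4 O@[4]: -2[2]-1 -4[0]+1*
p5 X@[0] terminal -1; root [12] d6

X winning at [12]: False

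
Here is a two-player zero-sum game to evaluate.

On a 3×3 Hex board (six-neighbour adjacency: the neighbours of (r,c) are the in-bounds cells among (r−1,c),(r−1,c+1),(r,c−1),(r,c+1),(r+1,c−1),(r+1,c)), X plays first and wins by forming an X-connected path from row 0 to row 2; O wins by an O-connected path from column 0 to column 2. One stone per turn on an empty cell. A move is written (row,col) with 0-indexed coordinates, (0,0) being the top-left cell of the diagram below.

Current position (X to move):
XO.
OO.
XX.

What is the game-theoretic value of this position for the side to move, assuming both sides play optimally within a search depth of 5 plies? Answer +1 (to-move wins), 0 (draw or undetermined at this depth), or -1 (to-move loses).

value(XO./OO./XX., X) = -1

p1 X@[XO./OO./XX.]: (0,2)[XOX/OO./XX.]-1* (1,2)[XO./OOX/XX.]-1 (2,2)[XO./OO./XXX]-1
p2 O@[XOX/OO./XX.]: (1,2)[XOX/OOO/XX.]+1* (2,2)[XOX/OO./XXO]-1
p3 X@[XOX/OOO/XX.] terminal -1; root [XO./OO./XX.] d5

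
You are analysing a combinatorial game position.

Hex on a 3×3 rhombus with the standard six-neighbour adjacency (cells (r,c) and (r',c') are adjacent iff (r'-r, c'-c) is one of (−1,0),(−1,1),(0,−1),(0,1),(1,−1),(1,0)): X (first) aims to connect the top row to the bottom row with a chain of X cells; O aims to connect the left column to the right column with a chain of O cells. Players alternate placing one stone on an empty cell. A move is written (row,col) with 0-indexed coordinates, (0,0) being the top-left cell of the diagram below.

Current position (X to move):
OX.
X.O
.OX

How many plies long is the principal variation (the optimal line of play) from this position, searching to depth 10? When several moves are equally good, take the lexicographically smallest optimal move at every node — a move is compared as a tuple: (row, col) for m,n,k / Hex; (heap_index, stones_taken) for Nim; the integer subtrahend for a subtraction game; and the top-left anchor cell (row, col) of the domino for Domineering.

PV length from [OX./X.O/.OX]: 1 ply

[OX./X.O/.OX] X move#1: (0,2):-1/OXX/X.O/.OX, (1,1):-1/OX./XXO/.OX, (2,0):+1/OX./X.O/XOX*
[OX./X.O/XOX] end (terminal -1, O#2); searched OX./X.O/.OX to 10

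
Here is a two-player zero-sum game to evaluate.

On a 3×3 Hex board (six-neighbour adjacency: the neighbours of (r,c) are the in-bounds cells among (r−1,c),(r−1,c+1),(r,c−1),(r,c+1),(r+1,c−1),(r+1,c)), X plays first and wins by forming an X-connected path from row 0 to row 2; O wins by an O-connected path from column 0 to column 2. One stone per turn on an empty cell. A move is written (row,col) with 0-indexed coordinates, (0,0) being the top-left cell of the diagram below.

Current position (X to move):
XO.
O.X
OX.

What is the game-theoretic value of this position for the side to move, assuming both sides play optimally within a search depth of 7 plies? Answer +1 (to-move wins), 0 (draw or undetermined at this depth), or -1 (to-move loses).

ply 1, X at XO./O.X/OX. | (0,2)=+1→XOX/O.X/OX.*; (1,1)=-1→XO./OXX/OX.; (2,2)=-1→XO./O.X/OXX
ply 2: XOX/O.X/OX. is terminal -1 (O); from XO./O.X/OX. depth 7

value(XO./O.X/OX., X) = +1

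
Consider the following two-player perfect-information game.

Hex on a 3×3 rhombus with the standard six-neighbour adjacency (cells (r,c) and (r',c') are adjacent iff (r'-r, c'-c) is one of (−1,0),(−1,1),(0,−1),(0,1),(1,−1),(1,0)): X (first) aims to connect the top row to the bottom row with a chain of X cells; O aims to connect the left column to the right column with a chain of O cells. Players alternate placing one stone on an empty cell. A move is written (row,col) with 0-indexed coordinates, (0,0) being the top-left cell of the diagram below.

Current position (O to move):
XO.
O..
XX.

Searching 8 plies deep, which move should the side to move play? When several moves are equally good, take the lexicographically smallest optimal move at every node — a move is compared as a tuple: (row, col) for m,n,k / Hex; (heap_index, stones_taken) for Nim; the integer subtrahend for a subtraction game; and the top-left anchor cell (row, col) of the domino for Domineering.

O's best at [XO./O../XX.]: (0,2)

[XO./O../XX.] O move#1: (0,2):+1/XOO/O../XX.*, (1,1):+1/XO./OO./XX., (1,2):+1/XO./O.O/XX., (2,2):-1/XO./O../XXO
[XOO/O../XX.] end (terminal -1, X#2); searched XO./O../XX. to 8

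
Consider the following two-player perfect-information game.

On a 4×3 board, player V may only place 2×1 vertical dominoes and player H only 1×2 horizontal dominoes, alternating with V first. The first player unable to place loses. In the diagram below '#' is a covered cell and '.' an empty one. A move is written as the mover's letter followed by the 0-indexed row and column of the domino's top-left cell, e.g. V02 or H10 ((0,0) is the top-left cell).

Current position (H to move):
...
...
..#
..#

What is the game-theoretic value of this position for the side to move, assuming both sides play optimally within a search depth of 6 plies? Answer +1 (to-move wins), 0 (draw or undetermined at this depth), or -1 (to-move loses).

ply 1, H at .../.../..#/..# | H00=-1→##./.../..#/..#*; H01=-1→.##/.../..#/..#; H10=-1→.../##./..#/..#; H11=-1→.../.##/..#/..#; H20=-1→.../.../###/..#; H30=-1→.../.../..#/###
ply 2, V at ##./.../..#/..# | V02=-1→###/..#/..#/..#; V10=+1→##./#../#.#/..#*; V11=+1→##./.#./.##/..#; V20=+1→##./.../#.#/#.#; V21=+1→##./.../.##/.##
ply 3, H at ##./#../#.#/..# | H11=-1→##./###/#.#/..#*; H30=-1→##./#../#.#/###
ply 4, V at ##./###/#.#/..# | V21=+1→##./###/###/.##*
ply 5: ##./###/###/.## is terminal -1 (H); from .../.../..#/..# depth 6

value(.../.../..#/..#, H) = -1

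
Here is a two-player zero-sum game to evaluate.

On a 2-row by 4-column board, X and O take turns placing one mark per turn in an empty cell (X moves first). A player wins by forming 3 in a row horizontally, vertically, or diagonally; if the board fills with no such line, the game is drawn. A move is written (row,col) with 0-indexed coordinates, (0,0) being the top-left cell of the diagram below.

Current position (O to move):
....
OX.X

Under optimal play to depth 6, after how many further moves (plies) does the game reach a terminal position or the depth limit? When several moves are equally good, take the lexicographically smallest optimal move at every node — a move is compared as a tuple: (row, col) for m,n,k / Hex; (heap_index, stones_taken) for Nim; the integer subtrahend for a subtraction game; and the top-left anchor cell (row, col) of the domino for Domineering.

PV length from [..../OX.X]: 5 plies

[..../OX.X] O move#1: (0,0):-1/O.../OX.X, (0,1):-1/.O../OX.X, (0,2):-1/..O./OX.X, (0,3):-1/...O/OX.X, (1,2):+0/..../OXOX*
[..../OXOX] X move#2: (0,0):+0/X.../OXOX*, (0,1):+0/.X../OXOX, (0,2):+0/..X./OXOX, (0,3):+0/...X/OXOX
[X.../OXOX] O move#3: (0,1):+0/XO../OXOX*, (0,2):+0/X.O./OXOX, (0,3):+0/X..O/OXOX
[XO../OXOX] X move#4: (0,2):+0/XOX./OXOX*, (0,3):+0/XO.X/OXOX
[XOX./OXOX] O move#5: (0,3):+0/XOXO/OXOX*
[XOXO/OXOX] end (terminal +0, X#6); searched ..../OX.X to 6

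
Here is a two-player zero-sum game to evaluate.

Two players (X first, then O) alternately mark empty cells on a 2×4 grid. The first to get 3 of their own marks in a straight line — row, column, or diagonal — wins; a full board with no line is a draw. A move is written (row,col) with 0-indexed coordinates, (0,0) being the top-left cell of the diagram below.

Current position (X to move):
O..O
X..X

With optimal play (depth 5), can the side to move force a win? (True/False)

p1 X@[O..O/X..X]: (0,1)[OX.O/X..X]+0* (0,2)[O.XO/X..X]+0 (1,1)[O..O/XX.X]+0 (1,2)[O..O/X.XX]+0
p2 O@[OX.O/X..X]: (0,2)[OXOO/X..X]+0* (1,1)[OX.O/XO.X]+0 (1,2)[OX.O/X.OX]+0
p3 X@[OXOO/X..X]: (1,1)[OXOO/XX.X]+0* (1,2)[OXOO/X.XX]+0
p4 O@[OXOO/XX.X]: (1,2)[OXOO/XXOX]+0*
p5 X@[OXOO/XXOX] terminal +0; root [O..O/X..X] d5

X winning at [O..O/X..X]: False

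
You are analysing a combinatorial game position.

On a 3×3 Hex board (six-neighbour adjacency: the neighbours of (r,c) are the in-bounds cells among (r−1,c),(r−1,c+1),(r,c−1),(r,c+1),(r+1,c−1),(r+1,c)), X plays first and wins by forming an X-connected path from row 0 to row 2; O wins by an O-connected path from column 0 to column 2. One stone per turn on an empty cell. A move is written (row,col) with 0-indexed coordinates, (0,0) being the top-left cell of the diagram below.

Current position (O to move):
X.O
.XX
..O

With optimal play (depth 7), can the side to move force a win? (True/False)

O winning at [X.O/.XX/..O]: False

p1 O@[X.O/.XX/..O]: (0,1)[XOO/.XX/..O]-1* (1,0)[X.O/OXX/..O]-1 (2,0)[X.O/.XX/O.O]-1 (2,1)[X.O/.XX/.OO]-1
p2 X@[XOO/.XX/..O]: (1,0)[XOO/XXX/..O]+1* (2,0)[XOO/.XX/X.O]-1 (2,1)[XOO/.XX/.XO]-1
p3 O@[XOO/XXX/..O]: (2,0)[XOO/XXX/O.O]-1* (2,1)[XOO/XXX/.OO]-1
p4 X@[XOO/XXX/O.O]: (2,1)[XOO/XXX/OXO]+1*
p5 O@[XOO/XXX/OXO] terminal -1; root [X.O/.XX/..O] d7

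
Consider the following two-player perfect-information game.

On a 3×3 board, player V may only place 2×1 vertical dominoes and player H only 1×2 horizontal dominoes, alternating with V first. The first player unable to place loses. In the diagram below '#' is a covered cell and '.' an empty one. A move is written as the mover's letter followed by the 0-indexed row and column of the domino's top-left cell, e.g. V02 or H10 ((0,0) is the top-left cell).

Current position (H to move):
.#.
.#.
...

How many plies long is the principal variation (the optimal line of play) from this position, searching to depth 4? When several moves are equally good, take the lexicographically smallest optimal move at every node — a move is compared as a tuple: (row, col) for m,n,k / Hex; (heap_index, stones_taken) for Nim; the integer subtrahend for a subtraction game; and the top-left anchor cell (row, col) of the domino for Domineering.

PV length from [.#./.#./...]: 2 plies

ply 1, H at .#./.#./... | H20=-1→.#./.#./##.*; H21=-1→.#./.#./.##
ply 2, V at .#./.#./##. | V00=+1→##./##./##.*; V02=+1→.##/.##/##.; V12=+1→.#./.##/###
ply 3: ##./##./##. is terminal -1 (H); from .#./.#./... depth 4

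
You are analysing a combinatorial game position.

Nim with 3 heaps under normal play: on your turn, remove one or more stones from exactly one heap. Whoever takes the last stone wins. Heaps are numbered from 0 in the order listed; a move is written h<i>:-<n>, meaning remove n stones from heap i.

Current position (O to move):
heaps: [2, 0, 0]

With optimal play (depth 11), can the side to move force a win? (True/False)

O winning at [(2,0,0)]: True

[(2,0,0)] O move#1: h0:-1:-1/(1,0,0), h0:-2:+1/(0,0,0)*
[(0,0,0)] end (terminal -1, X#2); searched (2,0,0) to 11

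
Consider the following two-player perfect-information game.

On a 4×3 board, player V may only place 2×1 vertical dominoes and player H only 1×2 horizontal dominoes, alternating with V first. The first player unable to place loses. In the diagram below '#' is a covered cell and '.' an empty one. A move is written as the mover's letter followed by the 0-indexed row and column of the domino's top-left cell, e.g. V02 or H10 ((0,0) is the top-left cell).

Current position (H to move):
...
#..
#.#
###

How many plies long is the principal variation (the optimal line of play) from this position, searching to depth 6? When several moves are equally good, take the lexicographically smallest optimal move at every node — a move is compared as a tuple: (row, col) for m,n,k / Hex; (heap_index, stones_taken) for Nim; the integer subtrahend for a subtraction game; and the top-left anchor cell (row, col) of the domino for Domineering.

PV length from [.../#../#.#/###]: 1 ply

ply 1, H at .../#../#.#/### | H00=-1→##./#../#.#/###; H01=-1→.##/#../#.#/###; H11=+1→.../###/#.#/###*
ply 2: .../###/#.#/### is terminal -1 (V); from .../#../#.#/### depth 6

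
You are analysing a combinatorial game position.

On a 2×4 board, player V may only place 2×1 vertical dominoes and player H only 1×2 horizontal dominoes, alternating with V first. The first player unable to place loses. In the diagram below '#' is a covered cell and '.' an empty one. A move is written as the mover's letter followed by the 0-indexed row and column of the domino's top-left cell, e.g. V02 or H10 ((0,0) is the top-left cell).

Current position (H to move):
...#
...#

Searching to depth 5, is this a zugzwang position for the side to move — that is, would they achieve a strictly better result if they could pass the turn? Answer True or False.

zugzwang(...#/...#, H) = False

p1 H@[...#/...#]: H00[##.#/...#]+1* H01[.###/...#]+1 H10[...#/##.#]+1 H11[...#/.###]+1
p2 V@[##.#/...#]: V02[####/..##]-1*
p3 H@[####/..##]: H10[####/####]+1*
p4 V@[####/####] terminal -1; root [...#/...#] d5
suppose H passes — search the same position with V to move:
pass> p1 V@[...#/...#]: V00[#..#/#..#]-1 V01[.#.#/.#.#]+1* V02[..##/..##]-1
pass> p2 H@[.#.#/.#.#] terminal -1; root [...#/...#] d5
for H: play +1, pass -1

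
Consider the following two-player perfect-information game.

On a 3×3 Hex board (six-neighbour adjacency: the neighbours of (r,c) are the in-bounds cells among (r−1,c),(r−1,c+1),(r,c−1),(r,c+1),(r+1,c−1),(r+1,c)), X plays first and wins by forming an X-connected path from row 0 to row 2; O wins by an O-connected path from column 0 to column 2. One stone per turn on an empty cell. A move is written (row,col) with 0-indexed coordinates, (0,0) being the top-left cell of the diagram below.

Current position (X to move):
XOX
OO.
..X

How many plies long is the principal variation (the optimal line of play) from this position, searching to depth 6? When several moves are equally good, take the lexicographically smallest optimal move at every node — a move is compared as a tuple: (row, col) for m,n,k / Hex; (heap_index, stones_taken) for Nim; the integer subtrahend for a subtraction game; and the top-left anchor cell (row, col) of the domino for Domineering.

[XOX/OO./..X] X move#1: (1,2):+1/XOX/OOX/..X*, (2,0):-1/XOX/OO./X.X, (2,1):-1/XOX/OO./.XX
[XOX/OOX/..X] end (terminal -1, O#2); searched XOX/OO./..X to 6

PV length from [XOX/OO./..X]: 1 ply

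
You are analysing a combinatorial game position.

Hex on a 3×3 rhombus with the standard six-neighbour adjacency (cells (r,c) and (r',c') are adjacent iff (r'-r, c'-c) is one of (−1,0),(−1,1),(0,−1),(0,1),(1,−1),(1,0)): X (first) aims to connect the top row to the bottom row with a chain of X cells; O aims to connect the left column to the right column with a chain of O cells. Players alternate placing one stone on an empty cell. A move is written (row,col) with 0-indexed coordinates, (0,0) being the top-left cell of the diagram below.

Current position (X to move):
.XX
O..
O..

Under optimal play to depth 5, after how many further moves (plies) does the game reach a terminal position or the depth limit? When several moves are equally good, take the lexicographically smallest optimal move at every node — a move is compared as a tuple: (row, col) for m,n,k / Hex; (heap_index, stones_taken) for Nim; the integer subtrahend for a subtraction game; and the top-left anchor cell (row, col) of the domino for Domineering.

p1 X@[.XX/O../O..]: (0,0)[XXX/O../O..]-1 (1,1)[.XX/OX./O..]-1 (1,2)[.XX/O.X/O..]+1* (2,1)[.XX/O../OX.]+1 (2,2)[.XX/O../O.X]-1
p2 O@[.XX/O.X/O..]: (0,0)[OXX/O.X/O..]-1* (1,1)[.XX/OOX/O..]-1 (2,1)[.XX/O.X/OO.]-1 (2,2)[.XX/O.X/O.O]-1
p3 X@[OXX/O.X/O..]: (1,1)[OXX/OXX/O..]+1* (2,1)[OXX/O.X/OX.]+1 (2,2)[OXX/O.X/O.X]+1
p4 O@[OXX/OXX/O..]: (2,1)[OXX/OXX/OO.]-1* (2,2)[OXX/OXX/O.O]-1
p5 X@[OXX/OXX/OO.]: (2,2)[OXX/OXX/OOX]+1*
p6 O@[OXX/OXX/OOX] terminal -1; root [.XX/O../O..] d5

PV length from [.XX/O../O..]: 5 plies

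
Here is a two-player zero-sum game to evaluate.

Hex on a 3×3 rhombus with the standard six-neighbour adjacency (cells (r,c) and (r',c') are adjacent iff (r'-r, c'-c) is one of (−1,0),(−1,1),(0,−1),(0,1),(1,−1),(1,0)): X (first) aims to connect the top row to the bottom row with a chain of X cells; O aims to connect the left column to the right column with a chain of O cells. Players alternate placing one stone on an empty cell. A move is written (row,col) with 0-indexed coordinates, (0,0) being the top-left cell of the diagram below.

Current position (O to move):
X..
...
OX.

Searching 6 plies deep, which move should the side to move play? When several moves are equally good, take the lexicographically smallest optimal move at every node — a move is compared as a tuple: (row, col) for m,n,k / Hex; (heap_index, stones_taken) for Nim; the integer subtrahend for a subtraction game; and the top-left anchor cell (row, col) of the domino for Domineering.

ply 1, O at X../.../OX. | (0,1)=-1→XO./.../OX.; (0,2)=-1→X.O/.../OX.; (1,0)=-1→X../O../OX.; (1,1)=+1→X../.O./OX.*; (1,2)=-1→X../..O/OX.; (2,2)=-1→X../.../OXO
ply 2, X at X../.O./OX. | (0,1)=-1→XX./.O./OX.*; (0,2)=-1→X.X/.O./OX.; (1,0)=-1→X../XO./OX.; (1,2)=-1→X../.OX/OX.; (2,2)=-1→X../.O./OXX
ply 3, O at XX./.O./OX. | (0,2)=+1→XXO/.O./OX.*; (1,0)=+1→XX./OO./OX.; (1,2)=+1→XX./.OO/OX.; (2,2)=+1→XX./.O./OXO
ply 4: XXO/.O./OX. is terminal -1 (X); from X../.../OX. depth 6

O's best at [X../.../OX.]: (1,1)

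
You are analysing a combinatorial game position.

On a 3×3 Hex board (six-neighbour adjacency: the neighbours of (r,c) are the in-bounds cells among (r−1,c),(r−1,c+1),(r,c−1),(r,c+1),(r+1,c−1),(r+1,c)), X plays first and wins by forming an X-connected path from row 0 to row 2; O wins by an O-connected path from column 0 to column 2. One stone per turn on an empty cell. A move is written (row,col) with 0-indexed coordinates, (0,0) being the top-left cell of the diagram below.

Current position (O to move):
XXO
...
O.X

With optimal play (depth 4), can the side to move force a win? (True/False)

ply 1, O at XXO/.../O.X | (1,0)=-1→XXO/O../O.X; (1,1)=+1→XXO/.O./O.X*; (1,2)=+1→XXO/..O/O.X; (2,1)=+1→XXO/.../OOX
ply 2: XXO/.O./O.X is terminal -1 (X); from XXO/.../O.X depth 4

O winning at [XXO/.../O.X]: True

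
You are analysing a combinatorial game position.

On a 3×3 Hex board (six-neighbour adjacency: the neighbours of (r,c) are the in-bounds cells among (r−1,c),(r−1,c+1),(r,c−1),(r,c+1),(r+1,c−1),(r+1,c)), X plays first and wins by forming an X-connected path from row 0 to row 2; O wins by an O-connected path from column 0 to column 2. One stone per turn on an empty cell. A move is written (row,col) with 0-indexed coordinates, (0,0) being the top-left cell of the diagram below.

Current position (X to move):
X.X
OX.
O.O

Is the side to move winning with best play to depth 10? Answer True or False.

ply 1, X at X.X/OX./O.O | (0,1)=-1→XXX/OX./O.O; (1,2)=-1→X.X/OXX/O.O; (2,1)=+1→X.X/OX./OXO*
ply 2: X.X/OX./OXO is terminal -1 (O); from X.X/OX./O.O depth 10

X winning at [X.X/OX./O.O]: True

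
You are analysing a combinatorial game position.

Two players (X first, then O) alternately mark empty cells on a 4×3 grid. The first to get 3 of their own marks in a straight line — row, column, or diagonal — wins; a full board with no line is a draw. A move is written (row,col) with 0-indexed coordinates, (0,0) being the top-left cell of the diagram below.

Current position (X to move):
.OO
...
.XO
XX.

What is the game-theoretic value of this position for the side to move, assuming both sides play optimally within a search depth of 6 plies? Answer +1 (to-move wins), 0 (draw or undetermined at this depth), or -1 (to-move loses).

ply 1, X at .OO/.../.XO/XX. | (0,0)=-1→XOO/.../.XO/XX.; (1,0)=-1→.OO/X../.XO/XX.; (1,1)=+1→.OO/.X./.XO/XX.*; (1,2)=+1→.OO/..X/.XO/XX.; (2,0)=-1→.OO/.../XXO/XX.; (3,2)=+1→.OO/.../.XO/XXX
ply 2: .OO/.X./.XO/XX. is terminal -1 (O); from .OO/.../.XO/XX. depth 6

value(.OO/.../.XO/XX., X) = +1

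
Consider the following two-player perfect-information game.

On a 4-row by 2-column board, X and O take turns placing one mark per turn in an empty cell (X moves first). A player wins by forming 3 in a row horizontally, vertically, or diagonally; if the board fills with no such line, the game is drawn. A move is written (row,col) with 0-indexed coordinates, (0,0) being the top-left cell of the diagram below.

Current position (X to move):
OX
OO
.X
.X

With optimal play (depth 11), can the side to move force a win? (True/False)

p1 X@[OX/OO/.X/.X]: (2,0)[OX/OO/XX/.X]+0* (3,0)[OX/OO/.X/XX]-1
p2 O@[OX/OO/XX/.X]: (3,0)[OX/OO/XX/OX]+0*
p3 X@[OX/OO/XX/OX] terminal +0; root [OX/OO/.X/.X] d11

X winning at [OX/OO/.X/.X]: False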